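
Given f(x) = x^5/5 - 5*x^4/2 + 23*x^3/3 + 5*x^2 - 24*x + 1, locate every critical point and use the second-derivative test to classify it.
f'(x) = x^4 - 10*x^3 + 23*x^2 + 10*x - 24

Solve f'(x) = 0:
  Factor: x^4 - 10*x^3 + 23*x^2 + 10*x - 24 = (x - 6)*(x - 4)*(x - 1)*(x + 1) = 0.
  ⇒ x = -1, 1, 4, 6

f''(x) = 4*x^3 - 30*x^2 + 46*x + 10
Second-derivative test at each critical point:
  f''(-1) = -70 < 0 → local maximum
  f''(1) = 30 > 0 → local minimum
  f''(4) = -30 < 0 → local maximum
  f''(6) = 70 > 0 → local minimum

Critical points: x = -1 (local maximum); x = 1 (local minimum); x = 4 (local maximum); x = 6 (local minimum)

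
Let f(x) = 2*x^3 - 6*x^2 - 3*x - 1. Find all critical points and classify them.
f'(x) = 6*x^2 - 12*x - 3

Solve f'(x) = 0:
  Factor: 6*x^2 - 12*x - 3 = 3*(2*x^2 - 4*x - 1); 2*x^2 - 4*x - 1 = 0 has no rational roots; quadratic formula: x = (4 ± √24)/4.
  ⇒ x = 1 - sqrt(6)/2 ≈ -0.2247, 1 + sqrt(6)/2 ≈ 2.2247

f''(x) = 12*x - 12
Second-derivative test at each critical point:
  f''(-0.2247) = -14.6969 < 0 → local maximum
  f''(2.2247) = 14.6969 > 0 → local minimum

Critical points: x = 1 - sqrt(6)/2 ≈ -0.2247 (local maximum); x = 1 + sqrt(6)/2 ≈ 2.2247 (local minimum)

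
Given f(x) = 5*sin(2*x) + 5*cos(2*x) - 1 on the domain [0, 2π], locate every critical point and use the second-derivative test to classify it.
f'(x) = 10*sqrt(2)*cos(2*x + pi/4)

Solve f'(x) = 0 on [0, 2π]:
  f'(x) = 0 ⇔ 5*cos(2*x) = 5*sin(2*x) ⇔ tan(2*x) = 1, i.e. 2*x = arctan(1) + nπ; keep the solutions lying in [0, 2π].
  ⇒ x = pi/8 ≈ 0.3927, 5*pi/8 ≈ 1.9635, 9*pi/8 ≈ 3.5343, 13*pi/8 ≈ 5.1051

f''(x) = -20*sqrt(2)*sin(2*x + pi/4)
Second-derivative test at each critical point:
  f''(0.3927) = -28.2843 < 0 → local maximum
  f''(1.9635) = 28.2843 > 0 → local minimum
  f''(3.5343) = -28.2843 < 0 → local maximum
  f''(5.1051) = 28.2843 > 0 → local minimum

Critical points: x = pi/8 ≈ 0.3927 (local maximum); x = 5*pi/8 ≈ 1.9635 (local minimum); x = 9*pi/8 ≈ 3.5343 (local maximum); x = 13*pi/8 ≈ 5.1051 (local minimum)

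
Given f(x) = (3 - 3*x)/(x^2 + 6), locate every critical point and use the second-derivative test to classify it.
f'(x) = 3*(-x^2 + 2*x*(x - 1) - 6)/(x^2 + 6)^2

Solve f'(x) = 0:
  f'(x) = 3*(x^2 - 2*x - 6)/(x^2 + 6)^2; the denominator is positive wherever f is defined, so f'(x) = 0 ⇔ 3*x^2 - 6*x - 18 = 0.
  Factor: 3*x^2 - 6*x - 18 = 3*(x^2 - 2*x - 6); x^2 - 2*x - 6 = 0 has no rational roots; quadratic formula: x = (2 ± √28)/2.
  ⇒ x = 1 - sqrt(7) ≈ -1.6458, 1 + sqrt(7) ≈ 3.6458

f''(x) = 6*(4*x^2*(1 - x) + (3*x - 1)*(x^2 + 6))/(x^2 + 6)^3
Second-derivative test at each critical point:
  f''(-1.6458) = -0.2093 < 0 → local maximum
  f''(3.6458) = 0.0427 > 0 → local minimum

Critical points: x = 1 - sqrt(7) ≈ -1.6458 (local maximum); x = 1 + sqrt(7) ≈ 3.6458 (local minimum)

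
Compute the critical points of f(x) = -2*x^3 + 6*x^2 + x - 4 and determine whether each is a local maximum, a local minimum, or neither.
f'(x) = -6*x^2 + 12*x + 1

Solve f'(x) = 0:
  6*x^2 - 12*x - 1 = 0 has no rational roots; quadratic formula: x = (12 ± √168)/12.
  ⇒ x = 1 - sqrt(42)/6 ≈ -0.0801, 1 + sqrt(42)/6 ≈ 2.0801

f''(x) = 12 - 12*x
Second-derivative test at each critical point:
  f''(-0.0801) = 12.9615 > 0 → local minimum
  f''(2.0801) = -12.9615 < 0 → local maximum

Critical points: x = 1 - sqrt(42)/6 ≈ -0.0801 (local minimum); x = 1 + sqrt(42)/6 ≈ 2.0801 (local maximum)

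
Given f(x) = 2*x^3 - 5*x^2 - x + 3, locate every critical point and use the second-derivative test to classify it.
f'(x) = 6*x^2 - 10*x - 1

Solve f'(x) = 0:
  6*x^2 - 10*x - 1 = 0 has no rational roots; quadratic formula: x = (10 ± √124)/12.
  ⇒ x = 5/6 - sqrt(31)/6 ≈ -0.0946, 5/6 + sqrt(31)/6 ≈ 1.7613

f''(x) = 12*x - 10
Second-derivative test at each critical point:
  f''(-0.0946) = -11.1355 < 0 → local maximum
  f''(1.7613) = 11.1355 > 0 → local minimum

Critical points: x = 5/6 - sqrt(31)/6 ≈ -0.0946 (local maximum); x = 5/6 + sqrt(31)/6 ≈ 1.7613 (local minimum)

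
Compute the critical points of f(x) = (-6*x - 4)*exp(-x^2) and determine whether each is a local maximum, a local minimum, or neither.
f'(x) = 2*(2*x*(3*x + 2) - 3)*exp(-x^2)

Solve f'(x) = 0:
  f'(x) = (12*x^2 + 8*x - 6)·exp(-x^2) and exp(-x^2) > 0 for every x, so f'(x) = 0 ⇔ 12*x^2 + 8*x - 6 = 0.
  Factor: 12*x^2 + 8*x - 6 = 2*(6*x^2 + 4*x - 3); 6*x^2 + 4*x - 3 = 0 has no rational roots; quadratic formula: x = (-4 ± √88)/12.
  ⇒ x = -sqrt(22)/6 - 1/3 ≈ -1.1151, -1/3 + sqrt(22)/6 ≈ 0.4484

f''(x) = 4*(-6*x^3 - 4*x^2 + 9*x + 2)*exp(-x^2)
Second-derivative test at each critical point:
  f''(-1.1151) = -5.4110 < 0 → local maximum
  f''(0.4484) = 15.3444 > 0 → local minimum

Critical points: x = -sqrt(22)/6 - 1/3 ≈ -1.1151 (local maximum); x = -1/3 + sqrt(22)/6 ≈ 0.4484 (local minimum)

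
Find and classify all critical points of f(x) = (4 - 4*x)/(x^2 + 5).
f'(x) = 4*(-x^2 + 2*x*(x - 1) - 5)/(x^2 + 5)^2

Solve f'(x) = 0:
  f'(x) = 4*(x^2 - 2*x - 5)/(x^2 + 5)^2; the denominator is positive wherever f is defined, so f'(x) = 0 ⇔ 4*x^2 - 8*x - 20 = 0.
  Factor: 4*x^2 - 8*x - 20 = 4*(x^2 - 2*x - 5); x^2 - 2*x - 5 = 0 has no rational roots; quadratic formula: x = (2 ± √24)/2.
  ⇒ x = 1 - sqrt(6) ≈ -1.4495, 1 + sqrt(6) ≈ 3.4495

f''(x) = 8*(4*x^2*(1 - x) + (3*x - 1)*(x^2 + 5))/(x^2 + 5)^3
Second-derivative test at each critical point:
  f''(-1.4495) = -0.3886 < 0 → local maximum
  f''(3.4495) = 0.0686 > 0 → local minimum

Critical points: x = 1 - sqrt(6) ≈ -1.4495 (local maximum); x = 1 + sqrt(6) ≈ 3.4495 (local minimum)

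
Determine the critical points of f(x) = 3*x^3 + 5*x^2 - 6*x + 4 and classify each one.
f'(x) = 9*x^2 + 10*x - 6

Solve f'(x) = 0:
  9*x^2 + 10*x - 6 = 0 has no rational roots; quadratic formula: x = (-10 ± √316)/18.
  ⇒ x = -sqrt(79)/9 - 5/9 ≈ -1.5431, -5/9 + sqrt(79)/9 ≈ 0.4320

f''(x) = 18*x + 10
Second-derivative test at each critical point:
  f''(-1.5431) = -17.7764 < 0 → local maximum
  f''(0.4320) = 17.7764 > 0 → local minimum

Critical points: x = -sqrt(79)/9 - 5/9 ≈ -1.5431 (local maximum); x = -5/9 + sqrt(79)/9 ≈ 0.4320 (local minimum)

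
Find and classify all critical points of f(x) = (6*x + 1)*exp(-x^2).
f'(x) = 2*(-x*(6*x + 1) + 3)*exp(-x^2)

Solve f'(x) = 0:
  f'(x) = (-12*x^2 - 2*x + 6)·exp(-x^2) and exp(-x^2) > 0 for every x, so f'(x) = 0 ⇔ -12*x^2 - 2*x + 6 = 0.
  Factor: -12*x^2 - 2*x + 6 = -2*(6*x^2 + x - 3); 6*x^2 + x - 3 = 0 has no rational roots; quadratic formula: x = (-1 ± √73)/12.
  ⇒ x = -sqrt(73)/12 - 1/12 ≈ -0.7953, -1/12 + sqrt(73)/12 ≈ 0.6287

f''(x) = 2*(2*x^2*(6*x + 1) - 18*x - 1)*exp(-x^2)
Second-derivative test at each critical point:
  f''(-0.7953) = 9.0777 > 0 → local minimum
  f''(0.6287) = -11.5093 < 0 → local maximum

Critical points: x = -sqrt(73)/12 - 1/12 ≈ -0.7953 (local minimum); x = -1/12 + sqrt(73)/12 ≈ 0.6287 (local maximum)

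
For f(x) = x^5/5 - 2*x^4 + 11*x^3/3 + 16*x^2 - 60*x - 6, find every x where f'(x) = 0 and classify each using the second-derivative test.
f'(x) = x^4 - 8*x^3 + 11*x^2 + 32*x - 60

Solve f'(x) = 0:
  Factor: x^4 - 8*x^3 + 11*x^2 + 32*x - 60 = (x - 5)*(x - 3)*(x - 2)*(x + 2) = 0.
  ⇒ x = -2, 2, 3, 5

f''(x) = 4*x^3 - 24*x^2 + 22*x + 32
Second-derivative test at each critical point:
  f''(-2) = -140 < 0 → local maximum
  f''(2) = 12 > 0 → local minimum
  f''(3) = -10 < 0 → local maximum
  f''(5) = 42 > 0 → local minimum

Critical points: x = -2 (local maximum); x = 2 (local minimum); x = 3 (local maximum); x = 5 (local minimum)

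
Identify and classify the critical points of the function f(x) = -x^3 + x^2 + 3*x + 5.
f'(x) = -3*x^2 + 2*x + 3

Solve f'(x) = 0:
  3*x^2 - 2*x - 3 = 0 has no rational roots; quadratic formula: x = (2 ± √40)/6.
  ⇒ x = 1/3 - sqrt(10)/3 ≈ -0.7208, 1/3 + sqrt(10)/3 ≈ 1.3874

f''(x) = 2 - 6*x
Second-derivative test at each critical point:
  f''(-0.7208) = 6.3246 > 0 → local minimum
  f''(1.3874) = -6.3246 < 0 → local maximum

Critical points: x = 1/3 - sqrt(10)/3 ≈ -0.7208 (local minimum); x = 1/3 + sqrt(10)/3 ≈ 1.3874 (local maximum)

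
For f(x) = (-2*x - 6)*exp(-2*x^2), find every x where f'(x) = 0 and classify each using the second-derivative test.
f'(x) = 2*(4*x*(x + 3) - 1)*exp(-2*x^2)

Solve f'(x) = 0:
  f'(x) = (8*x^2 + 24*x - 2)·exp(-2*x^2) and exp(-2*x^2) > 0 for every x, so f'(x) = 0 ⇔ 8*x^2 + 24*x - 2 = 0.
  Factor: 8*x^2 + 24*x - 2 = 2*(4*x^2 + 12*x - 1); 4*x^2 + 12*x - 1 = 0 has no rational roots; quadratic formula: x = (-12 ± √160)/8.
  ⇒ x = -sqrt(10)/2 - 3/2 ≈ -3.0811, -3/2 + sqrt(10)/2 ≈ 0.0811

f''(x) = 8*(-4*x^2*(x + 3) + 3*x + 3)*exp(-2*x^2)
Second-derivative test at each critical point:
  f''(-3.0811) = -1.436e-07 < 0 → local maximum
  f''(0.0811) = 24.9673 > 0 → local minimum

Critical points: x = -sqrt(10)/2 - 3/2 ≈ -3.0811 (local maximum); x = -3/2 + sqrt(10)/2 ≈ 0.0811 (local minimum)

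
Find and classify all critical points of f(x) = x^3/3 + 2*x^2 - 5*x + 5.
f'(x) = x^2 + 4*x - 5

Solve f'(x) = 0:
  Factor: x^2 + 4*x - 5 = (x - 1)*(x + 5) = 0.
  ⇒ x = -5, 1

f''(x) = 2*x + 4
Second-derivative test at each critical point:
  f''(-5) = -6 < 0 → local maximum
  f''(1) = 6 > 0 → local minimum

Critical points: x = -5 (local maximum); x = 1 (local minimum)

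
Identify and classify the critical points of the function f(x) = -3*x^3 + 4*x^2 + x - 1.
f'(x) = -9*x^2 + 8*x + 1

Solve f'(x) = 0:
  Factor: -9*x^2 + 8*x + 1 = -(x - 1)*(9*x + 1) = 0.
  ⇒ x = -1/9, 1

f''(x) = 8 - 18*x
Second-derivative test at each critical point:
  f''(-1/9) = 10 > 0 → local minimum
  f''(1) = -10 < 0 → local maximum

Critical points: x = -1/9 (local minimum); x = 1 (local maximum)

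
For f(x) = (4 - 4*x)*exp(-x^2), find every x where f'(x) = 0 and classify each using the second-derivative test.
f'(x) = 4*(2*x*(x - 1) - 1)*exp(-x^2)

Solve f'(x) = 0:
  f'(x) = (8*x^2 - 8*x - 4)·exp(-x^2) and exp(-x^2) > 0 for every x, so f'(x) = 0 ⇔ 8*x^2 - 8*x - 4 = 0.
  Factor: 8*x^2 - 8*x - 4 = 4*(2*x^2 - 2*x - 1); 2*x^2 - 2*x - 1 = 0 has no rational roots; quadratic formula: x = (2 ± √12)/4.
  ⇒ x = 1/2 - sqrt(3)/2 ≈ -0.3660, 1/2 + sqrt(3)/2 ≈ 1.3660

f''(x) = 8*(2*x^2*(1 - x) + 3*x - 1)*exp(-x^2)
Second-derivative test at each critical point:
  f''(-0.3660) = -12.1190 < 0 → local maximum
  f''(1.3660) = 2.1441 > 0 → local minimum

Critical points: x = 1/2 - sqrt(3)/2 ≈ -0.3660 (local maximum); x = 1/2 + sqrt(3)/2 ≈ 1.3660 (local minimum)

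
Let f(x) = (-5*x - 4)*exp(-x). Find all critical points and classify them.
f'(x) = (5*x - 1)*exp(-x)

Solve f'(x) = 0:
  f'(x) = (5*x - 1)·exp(-x) and exp(-x) > 0 for every x, so f'(x) = 0 ⇔ 5*x - 1 = 0.
  5*x - 1 = 0.
  ⇒ x = 1/5

f''(x) = (6 - 5*x)*exp(-x)
Second-derivative test at each critical point:
  f''(1/5) = 4.0937 > 0 → local minimum

Critical points: x = 1/5 (local minimum)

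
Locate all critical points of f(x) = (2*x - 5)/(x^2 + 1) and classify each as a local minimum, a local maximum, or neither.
f'(x) = 2*(-x^2 + 5*x + 1)/(x^4 + 2*x^2 + 1)

Solve f'(x) = 0:
  f'(x) = -2*(x^2 - 5*x - 1)/(x^2 + 1)^2; the denominator is positive wherever f is defined, so f'(x) = 0 ⇔ -2*x^2 + 10*x + 2 = 0.
  Factor: -2*x^2 + 10*x + 2 = -2*(x^2 - 5*x - 1); x^2 - 5*x - 1 = 0 has no rational roots; quadratic formula: x = (5 ± √29)/2.
  ⇒ x = 5/2 - sqrt(29)/2 ≈ -0.1926, 5/2 + sqrt(29)/2 ≈ 5.1926

f''(x) = 2*(4*x^2*(2*x - 5) + (5 - 6*x)*(x^2 + 1))/(x^2 + 1)^3
Second-derivative test at each critical point:
  f''(-0.1926) = 10.0138 > 0 → local minimum
  f''(5.1926) = -0.0138 < 0 → local maximum

Critical points: x = 5/2 - sqrt(29)/2 ≈ -0.1926 (local minimum); x = 5/2 + sqrt(29)/2 ≈ 5.1926 (local maximum)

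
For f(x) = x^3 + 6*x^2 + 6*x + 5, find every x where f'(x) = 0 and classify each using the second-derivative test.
f'(x) = 3*x^2 + 12*x + 6

Solve f'(x) = 0:
  Factor: 3*x^2 + 12*x + 6 = 3*(x^2 + 4*x + 2); x^2 + 4*x + 2 = 0 has no rational roots; quadratic formula: x = (-4 ± √8)/2.
  ⇒ x = -2 - sqrt(2) ≈ -3.4142, -2 + sqrt(2) ≈ -0.5858

f''(x) = 6*x + 12
Second-derivative test at each critical point:
  f''(-3.4142) = -8.4853 < 0 → local maximum
  f''(-0.5858) = 8.4853 > 0 → local minimum

Critical points: x = -2 - sqrt(2) ≈ -3.4142 (local maximum); x = -2 + sqrt(2) ≈ -0.5858 (local minimum)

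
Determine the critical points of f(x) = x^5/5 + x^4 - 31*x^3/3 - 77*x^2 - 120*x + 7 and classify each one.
f'(x) = x^4 + 4*x^3 - 31*x^2 - 154*x - 120

Solve f'(x) = 0:
  Factor: x^4 + 4*x^3 - 31*x^2 - 154*x - 120 = (x - 6)*(x + 1)*(x + 4)*(x + 5) = 0.
  ⇒ x = -5, -4, -1, 6

f''(x) = 4*x^3 + 12*x^2 - 62*x - 154
Second-derivative test at each critical point:
  f''(-5) = -44 < 0 → local maximum
  f''(-4) = 30 > 0 → local minimum
  f''(-1) = -84 < 0 → local maximum
  f''(6) = 770 > 0 → local minimum

Critical points: x = -5 (local maximum); x = -4 (local minimum); x = -1 (local maximum); x = 6 (local minimum)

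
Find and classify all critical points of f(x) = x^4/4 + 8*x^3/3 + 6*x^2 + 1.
f'(x) = x*(x^2 + 8*x + 12)

Solve f'(x) = 0:
  Factor: x^3 + 8*x^2 + 12*x = x*(x + 2)*(x + 6) = 0.
  ⇒ x = -6, -2, 0

f''(x) = 3*x^2 + 16*x + 12
Second-derivative test at each critical point:
  f''(-6) = 24 > 0 → local minimum
  f''(-2) = -8 < 0 → local maximum
  f''(0) = 12 > 0 → local minimum

Critical points: x = -6 (local minimum); x = -2 (local maximum); x = 0 (local minimum)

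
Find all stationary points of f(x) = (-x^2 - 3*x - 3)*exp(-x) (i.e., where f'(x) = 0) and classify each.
f'(x) = x*(x + 1)*exp(-x)

Solve f'(x) = 0:
  f'(x) = (x^2 + x)·exp(-x) and exp(-x) > 0 for every x, so f'(x) = 0 ⇔ x^2 + x = 0.
  Factor: x^2 + x = x*(x + 1) = 0.
  ⇒ x = -1, 0

f''(x) = (-x^2 + x + 1)*exp(-x)
Second-derivative test at each critical point:
  f''(-1) = -2.7183 < 0 → local maximum
  f''(0) = 1 > 0 → local minimum

Critical points: x = -1 (local maximum); x = 0 (local minimum)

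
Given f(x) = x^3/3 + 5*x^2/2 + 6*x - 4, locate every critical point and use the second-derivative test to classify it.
f'(x) = x^2 + 5*x + 6

Solve f'(x) = 0:
  Factor: x^2 + 5*x + 6 = (x + 2)*(x + 3) = 0.
  ⇒ x = -3, -2

f''(x) = 2*x + 5
Second-derivative test at each critical point:
  f''(-3) = -1 < 0 → local maximum
  f''(-2) = 1 > 0 → local minimum

Critical points: x = -3 (local maximum); x = -2 (local minimum)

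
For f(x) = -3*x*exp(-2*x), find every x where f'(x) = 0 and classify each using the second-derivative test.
f'(x) = 3*(2*x - 1)*exp(-2*x)

Solve f'(x) = 0:
  f'(x) = (6*x - 3)·exp(-2*x) and exp(-2*x) > 0 for every x, so f'(x) = 0 ⇔ 6*x - 3 = 0.
  Factor: 6*x - 3 = 3*(2*x - 1) = 0.
  ⇒ x = 1/2

f''(x) = 12*(1 - x)*exp(-2*x)
Second-derivative test at each critical point:
  f''(1/2) = 2.2073 > 0 → local minimum

Critical points: x = 1/2 (local minimum)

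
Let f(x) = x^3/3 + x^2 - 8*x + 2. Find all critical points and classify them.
f'(x) = x^2 + 2*x - 8

Solve f'(x) = 0:
  Factor: x^2 + 2*x - 8 = (x - 2)*(x + 4) = 0.
  ⇒ x = -4, 2

f''(x) = 2*x + 2
Second-derivative test at each critical point:
  f''(-4) = -6 < 0 → local maximum
  f''(2) = 6 > 0 → local minimum

Critical points: x = -4 (local maximum); x = 2 (local minimum)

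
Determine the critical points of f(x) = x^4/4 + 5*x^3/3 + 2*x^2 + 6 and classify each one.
f'(x) = x*(x^2 + 5*x + 4)

Solve f'(x) = 0:
  Factor: x^3 + 5*x^2 + 4*x = x*(x + 1)*(x + 4) = 0.
  ⇒ x = -4, -1, 0

f''(x) = 3*x^2 + 10*x + 4
Second-derivative test at each critical point:
  f''(-4) = 12 > 0 → local minimum
  f''(-1) = -3 < 0 → local maximum
  f''(0) = 4 > 0 → local minimum

Critical points: x = -4 (local minimum); x = -1 (local maximum); x = 0 (local minimum)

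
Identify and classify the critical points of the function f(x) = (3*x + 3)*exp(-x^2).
f'(x) = 3*(-2*x*(x + 1) + 1)*exp(-x^2)

Solve f'(x) = 0:
  f'(x) = (-6*x^2 - 6*x + 3)·exp(-x^2) and exp(-x^2) > 0 for every x, so f'(x) = 0 ⇔ -6*x^2 - 6*x + 3 = 0.
  Factor: -6*x^2 - 6*x + 3 = -3*(2*x^2 + 2*x - 1); 2*x^2 + 2*x - 1 = 0 has no rational roots; quadratic formula: x = (-2 ± √12)/4.
  ⇒ x = -sqrt(3)/2 - 1/2 ≈ -1.3660, -1/2 + sqrt(3)/2 ≈ 0.3660

f''(x) = 6*(2*x^2*(x + 1) - 3*x - 1)*exp(-x^2)
Second-derivative test at each critical point:
  f''(-1.3660) = 1.6081 > 0 → local minimum
  f''(0.3660) = -9.0892 < 0 → local maximum

Critical points: x = -sqrt(3)/2 - 1/2 ≈ -1.3660 (local minimum); x = -1/2 + sqrt(3)/2 ≈ 0.3660 (local maximum)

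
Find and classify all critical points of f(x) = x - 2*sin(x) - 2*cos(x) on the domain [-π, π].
f'(x) = -2*sqrt(2)*cos(x + pi/4) + 1

Solve f'(x) = 0 on [-π, π]:
  f'(x) = 0 ⇔ 2*sin(x) - 2*cos(x) = -1. Write the left side as R·cos(x + φ) with R = √((-2)² + (-2)²) = 2*sqrt(2), cos φ = -sqrt(2)/2, sin φ = -sqrt(2)/2; then cos(x + φ) = -sqrt(2)/4. Solve for x and keep the solutions lying in [-π, π].
  ⇒ x = -pi + atan((-sqrt(7) - 1)/(1 - sqrt(7))) ≈ -1.9948, atan((-1 + sqrt(7))/(1 + sqrt(7))) ≈ 0.4240

f''(x) = 2*sqrt(2)*sin(x + pi/4)
Second-derivative test at each critical point:
  f''(-1.9948) = -2.6458 < 0 → local maximum
  f''(0.4240) = 2.6458 > 0 → local minimum

Critical points: x = -pi + atan((-sqrt(7) - 1)/(1 - sqrt(7))) ≈ -1.9948 (local maximum); x = atan((-1 + sqrt(7))/(1 + sqrt(7))) ≈ 0.4240 (local minimum)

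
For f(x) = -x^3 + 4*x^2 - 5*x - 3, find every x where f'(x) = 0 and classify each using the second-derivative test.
f'(x) = -3*x^2 + 8*x - 5

Solve f'(x) = 0:
  Factor: -3*x^2 + 8*x - 5 = -(x - 1)*(3*x - 5) = 0.
  ⇒ x = 1, 5/3

f''(x) = 8 - 6*x
Second-derivative test at each critical point:
  f''(1) = 2 > 0 → local minimum
  f''(5/3) = -2 < 0 → local maximum

Critical points: x = 1 (local minimum); x = 5/3 (local maximum)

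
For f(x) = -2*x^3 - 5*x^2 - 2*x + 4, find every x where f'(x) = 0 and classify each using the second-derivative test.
f'(x) = -6*x^2 - 10*x - 2

Solve f'(x) = 0:
  Factor: -6*x^2 - 10*x - 2 = -2*(3*x^2 + 5*x + 1); 3*x^2 + 5*x + 1 = 0 has no rational roots; quadratic formula: x = (-5 ± √13)/6.
  ⇒ x = -5/6 - sqrt(13)/6 ≈ -1.4343, -5/6 + sqrt(13)/6 ≈ -0.2324

f''(x) = -12*x - 10
Second-derivative test at each critical point:
  f''(-1.4343) = 7.2111 > 0 → local minimum
  f''(-0.2324) = -7.2111 < 0 → local maximum

Critical points: x = -5/6 - sqrt(13)/6 ≈ -1.4343 (local minimum); x = -5/6 + sqrt(13)/6 ≈ -0.2324 (local maximum)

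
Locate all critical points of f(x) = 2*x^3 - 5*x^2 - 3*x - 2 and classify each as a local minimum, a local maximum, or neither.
f'(x) = 6*x^2 - 10*x - 3

Solve f'(x) = 0:
  6*x^2 - 10*x - 3 = 0 has no rational roots; quadratic formula: x = (10 ± √172)/12.
  ⇒ x = 5/6 - sqrt(43)/6 ≈ -0.2596, 5/6 + sqrt(43)/6 ≈ 1.9262

f''(x) = 12*x - 10
Second-derivative test at each critical point:
  f''(-0.2596) = -13.1149 < 0 → local maximum
  f''(1.9262) = 13.1149 > 0 → local minimum

Critical points: x = 5/6 - sqrt(43)/6 ≈ -0.2596 (local maximum); x = 5/6 + sqrt(43)/6 ≈ 1.9262 (local minimum)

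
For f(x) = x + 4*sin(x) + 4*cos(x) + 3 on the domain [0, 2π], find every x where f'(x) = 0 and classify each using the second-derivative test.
f'(x) = 4*sqrt(2)*cos(x + pi/4) + 1

Solve f'(x) = 0 on [0, 2π]:
  f'(x) = 0 ⇔ -4*sin(x) + 4*cos(x) = -1. Write the left side as R·cos(x + φ) with R = √(4² + 4²) = 4*sqrt(2), cos φ = sqrt(2)/2, sin φ = sqrt(2)/2; then cos(x + φ) = -sqrt(2)/8. Solve for x and keep the solutions lying in [0, 2π].
  ⇒ x = atan((1 + sqrt(31))/(-1 + sqrt(31))) ≈ 0.9631, atan((1 - sqrt(31))/(-sqrt(31) - 1)) + pi ≈ 3.7493

f''(x) = -4*sqrt(2)*sin(x + pi/4)
Second-derivative test at each critical point:
  f''(0.9631) = -5.5678 < 0 → local maximum
  f''(3.7493) = 5.5678 > 0 → local minimum

Critical points: x = atan((1 + sqrt(31))/(-1 + sqrt(31))) ≈ 0.9631 (local maximum); x = atan((1 - sqrt(31))/(-sqrt(31) - 1)) + pi ≈ 3.7493 (local minimum)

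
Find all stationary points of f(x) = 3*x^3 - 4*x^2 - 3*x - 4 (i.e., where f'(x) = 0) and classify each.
f'(x) = 9*x^2 - 8*x - 3

Solve f'(x) = 0:
  9*x^2 - 8*x - 3 = 0 has no rational roots; quadratic formula: x = (8 ± √172)/18.
  ⇒ x = 4/9 - sqrt(43)/9 ≈ -0.2842, 4/9 + sqrt(43)/9 ≈ 1.1730

f''(x) = 18*x - 8
Second-derivative test at each critical point:
  f''(-0.2842) = -13.1149 < 0 → local maximum
  f''(1.1730) = 13.1149 > 0 → local minimum

Critical points: x = 4/9 - sqrt(43)/9 ≈ -0.2842 (local maximum); x = 4/9 + sqrt(43)/9 ≈ 1.1730 (local minimum)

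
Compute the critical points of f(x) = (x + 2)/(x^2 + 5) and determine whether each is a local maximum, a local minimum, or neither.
f'(x) = (x^2 - 2*x*(x + 2) + 5)/(x^2 + 5)^2

Solve f'(x) = 0:
  f'(x) = -(x - 1)*(x + 5)/(x^2 + 5)^2; the denominator is positive wherever f is defined, so f'(x) = 0 ⇔ -x^2 - 4*x + 5 = 0.
  Factor: -x^2 - 4*x + 5 = -(x - 1)*(x + 5) = 0.
  ⇒ x = -5, 1

f''(x) = 2*(4*x^2*(x + 2) - (3*x + 2)*(x^2 + 5))/(x^2 + 5)^3
Second-derivative test at each critical point:
  f''(-5) = 1/150 > 0 → local minimum
  f''(1) = -1/6 < 0 → local maximum

Critical points: x = -5 (local minimum); x = 1 (local maximum)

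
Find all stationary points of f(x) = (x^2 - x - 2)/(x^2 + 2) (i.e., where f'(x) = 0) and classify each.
f'(x) = (x^2 + 8*x - 2)/(x^4 + 4*x^2 + 4)

Solve f'(x) = 0:
  f'(x) = (x^2 + 8*x - 2)/(x^2 + 2)^2; the denominator is positive wherever f is defined, so f'(x) = 0 ⇔ x^2 + 8*x - 2 = 0.
  x^2 + 8*x - 2 = 0 has no rational roots; quadratic formula: x = (-8 ± √72)/2.
  ⇒ x = -3*sqrt(2) - 4 ≈ -8.2426, -4 + 3*sqrt(2) ≈ 0.2426

f''(x) = 2*(-x^3 - 12*x^2 + 6*x + 8)/(x^6 + 6*x^4 + 12*x^2 + 8)
Second-derivative test at each critical point:
  f''(-8.2426) = -0.0017 < 0 → local maximum
  f''(0.2426) = 2.0017 > 0 → local minimum

Critical points: x = -3*sqrt(2) - 4 ≈ -8.2426 (local maximum); x = -4 + 3*sqrt(2) ≈ 0.2426 (local minimum)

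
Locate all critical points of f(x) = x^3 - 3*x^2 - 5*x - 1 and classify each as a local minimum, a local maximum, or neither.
f'(x) = 3*x^2 - 6*x - 5

Solve f'(x) = 0:
  3*x^2 - 6*x - 5 = 0 has no rational roots; quadratic formula: x = (6 ± √96)/6.
  ⇒ x = 1 - 2*sqrt(6)/3 ≈ -0.6330, 1 + 2*sqrt(6)/3 ≈ 2.6330

f''(x) = 6*x - 6
Second-derivative test at each critical point:
  f''(-0.6330) = -9.7980 < 0 → local maximum
  f''(2.6330) = 9.7980 > 0 → local minimum

Critical points: x = 1 - 2*sqrt(6)/3 ≈ -0.6330 (local maximum); x = 1 + 2*sqrt(6)/3 ≈ 2.6330 (local minimum)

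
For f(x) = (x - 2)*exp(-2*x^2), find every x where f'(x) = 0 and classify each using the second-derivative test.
f'(x) = (-4*x*(x - 2) + 1)*exp(-2*x^2)

Solve f'(x) = 0:
  f'(x) = (-4*x^2 + 8*x + 1)·exp(-2*x^2) and exp(-2*x^2) > 0 for every x, so f'(x) = 0 ⇔ -4*x^2 + 8*x + 1 = 0.
  4*x^2 - 8*x - 1 = 0 has no rational roots; quadratic formula: x = (8 ± √80)/8.
  ⇒ x = 1 - sqrt(5)/2 ≈ -0.1180, 1 + sqrt(5)/2 ≈ 2.1180

f''(x) = 4*(4*x^2*(x - 2) - 3*x + 2)*exp(-2*x^2)
Second-derivative test at each critical point:
  f''(-0.1180) = 8.6985 > 0 → local minimum
  f''(2.1180) = -0.0011 < 0 → local maximum

Critical points: x = 1 - sqrt(5)/2 ≈ -0.1180 (local minimum); x = 1 + sqrt(5)/2 ≈ 2.1180 (local maximum)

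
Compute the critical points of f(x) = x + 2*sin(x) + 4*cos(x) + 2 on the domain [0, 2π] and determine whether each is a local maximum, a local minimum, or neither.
f'(x) = -4*sin(x) + 2*cos(x) + 1

Solve f'(x) = 0 on [0, 2π]:
  f'(x) = 0 ⇔ -4*sin(x) + 2*cos(x) = -1. Write the left side as R·cos(x + φ) with R = √(2² + 4²) = 2*sqrt(5), cos φ = sqrt(5)/5, sin φ = 2*sqrt(5)/5; then cos(x + φ) = -sqrt(5)/10. Solve for x and keep the solutions lying in [0, 2π].
  ⇒ x = atan((2 + sqrt(19))/(-1 + 2*sqrt(19))) ≈ 0.6892, atan((2 - sqrt(19))/(-2*sqrt(19) - 1)) + pi ≈ 3.3797

f''(x) = -2*sin(x) - 4*cos(x)
Second-derivative test at each critical point:
  f''(0.6892) = -4.3589 < 0 → local maximum
  f''(3.3797) = 4.3589 > 0 → local minimum

Critical points: x = atan((2 + sqrt(19))/(-1 + 2*sqrt(19))) ≈ 0.6892 (local maximum); x = atan((2 - sqrt(19))/(-2*sqrt(19) - 1)) + pi ≈ 3.3797 (local minimum)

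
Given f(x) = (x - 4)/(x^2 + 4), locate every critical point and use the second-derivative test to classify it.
f'(x) = (x^2 - 2*x*(x - 4) + 4)/(x^2 + 4)^2

Solve f'(x) = 0:
  f'(x) = -(x^2 - 8*x - 4)/(x^2 + 4)^2; the denominator is positive wherever f is defined, so f'(x) = 0 ⇔ -x^2 + 8*x + 4 = 0.
  x^2 - 8*x - 4 = 0 has no rational roots; quadratic formula: x = (8 ± √80)/2.
  ⇒ x = 4 - 2*sqrt(5) ≈ -0.4721, 4 + 2*sqrt(5) ≈ 8.4721

f''(x) = 2*(4*x^2*(x - 4) + (4 - 3*x)*(x^2 + 4))/(x^2 + 4)^3
Second-derivative test at each critical point:
  f''(-0.4721) = 0.5016 > 0 → local minimum
  f''(8.4721) = -0.0016 < 0 → local maximum

Critical points: x = 4 - 2*sqrt(5) ≈ -0.4721 (local minimum); x = 4 + 2*sqrt(5) ≈ 8.4721 (local maximum)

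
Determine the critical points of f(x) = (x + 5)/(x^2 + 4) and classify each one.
f'(x) = (x^2 - 2*x*(x + 5) + 4)/(x^2 + 4)^2

Solve f'(x) = 0:
  f'(x) = -(x^2 + 10*x - 4)/(x^2 + 4)^2; the denominator is positive wherever f is defined, so f'(x) = 0 ⇔ -x^2 - 10*x + 4 = 0.
  x^2 + 10*x - 4 = 0 has no rational roots; quadratic formula: x = (-10 ± √116)/2.
  ⇒ x = -sqrt(29) - 5 ≈ -10.3852, -5 + sqrt(29) ≈ 0.3852

f''(x) = 2*(4*x^2*(x + 5) - (3*x + 5)*(x^2 + 4))/(x^2 + 4)^3
Second-derivative test at each critical point:
  f''(-10.3852) = 0.0009 > 0 → local minimum
  f''(0.3852) = -0.6259 < 0 → local maximum

Critical points: x = -sqrt(29) - 5 ≈ -10.3852 (local minimum); x = -5 + sqrt(29) ≈ 0.3852 (local maximum)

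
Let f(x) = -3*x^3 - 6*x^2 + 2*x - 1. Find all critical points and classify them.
f'(x) = -9*x^2 - 12*x + 2

Solve f'(x) = 0:
  9*x^2 + 12*x - 2 = 0 has no rational roots; quadratic formula: x = (-12 ± √216)/18.
  ⇒ x = -sqrt(6)/3 - 2/3 ≈ -1.4832, -2/3 + sqrt(6)/3 ≈ 0.1498

f''(x) = -18*x - 12
Second-derivative test at each critical point:
  f''(-1.4832) = 14.6969 > 0 → local minimum
  f''(0.1498) = -14.6969 < 0 → local maximum

Critical points: x = -sqrt(6)/3 - 2/3 ≈ -1.4832 (local minimum); x = -2/3 + sqrt(6)/3 ≈ 0.1498 (local maximum)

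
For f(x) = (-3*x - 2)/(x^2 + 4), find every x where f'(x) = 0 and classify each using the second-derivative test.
f'(x) = (3*x^2 + 4*x - 12)/(x^4 + 8*x^2 + 16)

Solve f'(x) = 0:
  f'(x) = (3*x^2 + 4*x - 12)/(x^2 + 4)^2; the denominator is positive wherever f is defined, so f'(x) = 0 ⇔ 3*x^2 + 4*x - 12 = 0.
  3*x^2 + 4*x - 12 = 0 has no rational roots; quadratic formula: x = (-4 ± √160)/6.
  ⇒ x = -2*sqrt(10)/3 - 2/3 ≈ -2.7749, -2/3 + 2*sqrt(10)/3 ≈ 1.4415

f''(x) = 2*(-4*x^2*(3*x + 2) + (9*x + 2)*(x^2 + 4))/(x^2 + 4)^3
Second-derivative test at each critical point:
  f''(-2.7749) = -0.0924 < 0 → local maximum
  f''(1.4415) = 0.3424 > 0 → local minimum

Critical points: x = -2*sqrt(10)/3 - 2/3 ≈ -2.7749 (local maximum); x = -2/3 + 2*sqrt(10)/3 ≈ 1.4415 (local minimum)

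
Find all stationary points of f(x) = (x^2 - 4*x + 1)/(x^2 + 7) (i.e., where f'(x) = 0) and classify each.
f'(x) = 4*(x^2 + 3*x - 7)/(x^4 + 14*x^2 + 49)

Solve f'(x) = 0:
  f'(x) = 4*(x^2 + 3*x - 7)/(x^2 + 7)^2; the denominator is positive wherever f is defined, so f'(x) = 0 ⇔ 4*x^2 + 12*x - 28 = 0.
  Factor: 4*x^2 + 12*x - 28 = 4*(x^2 + 3*x - 7); x^2 + 3*x - 7 = 0 has no rational roots; quadratic formula: x = (-3 ± √37)/2.
  ⇒ x = -sqrt(37)/2 - 3/2 ≈ -4.5414, -3/2 + sqrt(37)/2 ≈ 1.5414

f''(x) = 4*(-2*x^3 - 9*x^2 + 42*x + 21)/(x^6 + 21*x^4 + 147*x^2 + 343)
Second-derivative test at each critical point:
  f''(-4.5414) = -0.0319 < 0 → local maximum
  f''(1.5414) = 0.2768 > 0 → local minimum

Critical points: x = -sqrt(37)/2 - 3/2 ≈ -4.5414 (local maximum); x = -3/2 + sqrt(37)/2 ≈ 1.5414 (local minimum)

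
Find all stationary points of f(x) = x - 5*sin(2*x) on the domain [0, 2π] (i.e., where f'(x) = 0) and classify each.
f'(x) = 1 - 10*cos(2*x)

Solve f'(x) = 0 on [0, 2π]:
  f'(x) = 0 ⇔ cos(2*x) = 1/10, i.e. 2*x = ±arccos(1/10) + 2nπ; keep the solutions lying in [0, 2π].
  ⇒ x = acos(1/10)/2 ≈ 0.7353, pi - acos(1/10)/2 ≈ 2.4063, acos(1/10)/2 + pi ≈ 3.8769, -acos(1/10)/2 + 2*pi ≈ 5.5479

f''(x) = 20*sin(2*x)
Second-derivative test at each critical point:
  f''(0.7353) = 19.8997 > 0 → local minimum
  f''(2.4063) = -19.8997 < 0 → local maximum
  f''(3.8769) = 19.8997 > 0 → local minimum
  f''(5.5479) = -19.8997 < 0 → local maximum

Critical points: x = acos(1/10)/2 ≈ 0.7353 (local minimum); x = pi - acos(1/10)/2 ≈ 2.4063 (local maximum); x = acos(1/10)/2 + pi ≈ 3.8769 (local minimum); x = -acos(1/10)/2 + 2*pi ≈ 5.5479 (local maximum)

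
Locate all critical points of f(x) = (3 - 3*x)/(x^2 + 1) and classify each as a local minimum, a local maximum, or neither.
f'(x) = 3*(-x^2 + 2*x*(x - 1) - 1)/(x^2 + 1)^2

Solve f'(x) = 0:
  f'(x) = 3*(x^2 - 2*x - 1)/(x^2 + 1)^2; the denominator is positive wherever f is defined, so f'(x) = 0 ⇔ 3*x^2 - 6*x - 3 = 0.
  Factor: 3*x^2 - 6*x - 3 = 3*(x^2 - 2*x - 1); x^2 - 2*x - 1 = 0 has no rational roots; quadratic formula: x = (2 ± √8)/2.
  ⇒ x = 1 - sqrt(2) ≈ -0.4142, 1 + sqrt(2) ≈ 2.4142

f''(x) = 6*(4*x^2*(1 - x) + (3*x - 1)*(x^2 + 1))/(x^2 + 1)^3
Second-derivative test at each critical point:
  f''(-0.4142) = -6.1820 < 0 → local maximum
  f''(2.4142) = 0.1820 > 0 → local minimum

Critical points: x = 1 - sqrt(2) ≈ -0.4142 (local maximum); x = 1 + sqrt(2) ≈ 2.4142 (local minimum)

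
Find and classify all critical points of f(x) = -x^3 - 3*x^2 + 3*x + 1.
f'(x) = -3*x^2 - 6*x + 3

Solve f'(x) = 0:
  Factor: -3*x^2 - 6*x + 3 = -3*(x^2 + 2*x - 1); x^2 + 2*x - 1 = 0 has no rational roots; quadratic formula: x = (-2 ± √8)/2.
  ⇒ x = -sqrt(2) - 1 ≈ -2.4142, -1 + sqrt(2) ≈ 0.4142

f''(x) = -6*x - 6
Second-derivative test at each critical point:
  f''(-2.4142) = 8.4853 > 0 → local minimum
  f''(0.4142) = -8.4853 < 0 → local maximum

Critical points: x = -sqrt(2) - 1 ≈ -2.4142 (local minimum); x = -1 + sqrt(2) ≈ 0.4142 (local maximum)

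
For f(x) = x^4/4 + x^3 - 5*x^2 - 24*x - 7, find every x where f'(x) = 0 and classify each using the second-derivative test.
f'(x) = x^3 + 3*x^2 - 10*x - 24

Solve f'(x) = 0:
  Factor: x^3 + 3*x^2 - 10*x - 24 = (x - 3)*(x + 2)*(x + 4) = 0.
  ⇒ x = -4, -2, 3

f''(x) = 3*x^2 + 6*x - 10
Second-derivative test at each critical point:
  f''(-4) = 14 > 0 → local minimum
  f''(-2) = -10 < 0 → local maximum
  f''(3) = 35 > 0 → local minimum

Critical points: x = -4 (local minimum); x = -2 (local maximum); x = 3 (local minimum)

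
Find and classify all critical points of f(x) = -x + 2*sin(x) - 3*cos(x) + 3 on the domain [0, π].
f'(x) = 3*sin(x) + 2*cos(x) - 1

Solve f'(x) = 0 on [0, π]:
  f'(x) = 0 ⇔ 3*sin(x) + 2*cos(x) = 1. Write the left side as R·cos(x + φ) with R = √(2² + (-3)²) = sqrt(13), cos φ = 2*sqrt(13)/13, sin φ = -3*sqrt(13)/13; then cos(x + φ) = sqrt(13)/13. Solve for x and keep the solutions lying in [0, π].
  ⇒ x = atan((3 + 4*sqrt(3))/(2 - 6*sqrt(3))) + pi ≈ 2.2726

f''(x) = -2*sin(x) + 3*cos(x)
Second-derivative test at each critical point:
  f''(2.2726) = -3.4641 < 0 → local maximum

Critical points: x = atan((3 + 4*sqrt(3))/(2 - 6*sqrt(3))) + pi ≈ 2.2726 (local maximum)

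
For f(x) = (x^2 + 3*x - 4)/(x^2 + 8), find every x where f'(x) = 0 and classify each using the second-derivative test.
f'(x) = 3*(-x^2 + 8*x + 8)/(x^4 + 16*x^2 + 64)

Solve f'(x) = 0:
  f'(x) = -3*(x^2 - 8*x - 8)/(x^2 + 8)^2; the denominator is positive wherever f is defined, so f'(x) = 0 ⇔ -3*x^2 + 24*x + 24 = 0.
  Factor: -3*x^2 + 24*x + 24 = -3*(x^2 - 8*x - 8); x^2 - 8*x - 8 = 0 has no rational roots; quadratic formula: x = (8 ± √96)/2.
  ⇒ x = 4 - 2*sqrt(6) ≈ -0.8990, 4 + 2*sqrt(6) ≈ 8.8990

f''(x) = 6*(x^3 - 12*x^2 - 24*x + 32)/(x^6 + 24*x^4 + 192*x^2 + 512)
Second-derivative test at each critical point:
  f''(-0.8990) = 0.3789 > 0 → local minimum
  f''(8.8990) = -0.0039 < 0 → local maximum

Critical points: x = 4 - 2*sqrt(6) ≈ -0.8990 (local minimum); x = 4 + 2*sqrt(6) ≈ 8.8990 (local maximum)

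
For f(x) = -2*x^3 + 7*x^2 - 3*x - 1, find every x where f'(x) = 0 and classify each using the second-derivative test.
f'(x) = -6*x^2 + 14*x - 3

Solve f'(x) = 0:
  6*x^2 - 14*x + 3 = 0 has no rational roots; quadratic formula: x = (14 ± √124)/12.
  ⇒ x = 7/6 - sqrt(31)/6 ≈ 0.2387, sqrt(31)/6 + 7/6 ≈ 2.0946

f''(x) = 14 - 12*x
Second-derivative test at each critical point:
  f''(0.2387) = 11.1355 > 0 → local minimum
  f''(2.0946) = -11.1355 < 0 → local maximum

Critical points: x = 7/6 - sqrt(31)/6 ≈ 0.2387 (local minimum); x = sqrt(31)/6 + 7/6 ≈ 2.0946 (local maximum)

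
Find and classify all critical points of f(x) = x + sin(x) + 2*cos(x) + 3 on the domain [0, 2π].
f'(x) = -2*sin(x) + cos(x) + 1

Solve f'(x) = 0 on [0, 2π]:
  f'(x) = 0 ⇔ -2*sin(x) + cos(x) = -1. Write the left side as R·cos(x + φ) with R = √(1² + 2²) = sqrt(5), cos φ = sqrt(5)/5, sin φ = 2*sqrt(5)/5; then cos(x + φ) = -sqrt(5)/5. Solve for x and keep the solutions lying in [0, 2π].
  ⇒ x = atan(4/3) ≈ 0.9273, pi ≈ 3.1416

f''(x) = -sin(x) - 2*cos(x)
Second-derivative test at each critical point:
  f''(0.9273) = -2 < 0 → local maximum
  f''(3.1416) = 2 > 0 → local minimum

Critical points: x = atan(4/3) ≈ 0.9273 (local maximum); x = pi ≈ 3.1416 (local minimum)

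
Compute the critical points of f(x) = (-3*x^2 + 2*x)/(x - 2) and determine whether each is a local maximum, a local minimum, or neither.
f'(x) = (-3*x^2 + 12*x - 4)/(x^2 - 4*x + 4)

Solve f'(x) = 0:
  f'(x) = -(3*x^2 - 12*x + 4)/(x - 2)^2; the denominator is positive wherever f is defined, so f'(x) = 0 ⇔ -3*x^2 + 12*x - 4 = 0.
  3*x^2 - 12*x + 4 = 0 has no rational roots; quadratic formula: x = (12 ± √96)/6.
  ⇒ x = 2 - 2*sqrt(6)/3 ≈ 0.3670, 2*sqrt(6)/3 + 2 ≈ 3.6330

f''(x) = -16/(x^3 - 6*x^2 + 12*x - 8)
Second-derivative test at each critical point:
  f''(0.3670) = 3.6742 > 0 → local minimum
  f''(3.6330) = -3.6742 < 0 → local maximum

Critical points: x = 2 - 2*sqrt(6)/3 ≈ 0.3670 (local minimum); x = 2*sqrt(6)/3 + 2 ≈ 3.6330 (local maximum)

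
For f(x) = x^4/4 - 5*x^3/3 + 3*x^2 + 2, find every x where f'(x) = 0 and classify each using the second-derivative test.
f'(x) = x*(x^2 - 5*x + 6)

Solve f'(x) = 0:
  Factor: x^3 - 5*x^2 + 6*x = x*(x - 3)*(x - 2) = 0.
  ⇒ x = 0, 2, 3

f''(x) = 3*x^2 - 10*x + 6
Second-derivative test at each critical point:
  f''(0) = 6 > 0 → local minimum
  f''(2) = -2 < 0 → local maximum
  f''(3) = 3 > 0 → local minimum

Critical points: x = 0 (local minimum); x = 2 (local maximum); x = 3 (local minimum)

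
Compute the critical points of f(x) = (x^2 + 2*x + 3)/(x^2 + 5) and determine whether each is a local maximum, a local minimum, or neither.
f'(x) = 2*(-x^2 + 2*x + 5)/(x^4 + 10*x^2 + 25)

Solve f'(x) = 0:
  f'(x) = -2*(x^2 - 2*x - 5)/(x^2 + 5)^2; the denominator is positive wherever f is defined, so f'(x) = 0 ⇔ -2*x^2 + 4*x + 10 = 0.
  Factor: -2*x^2 + 4*x + 10 = -2*(x^2 - 2*x - 5); x^2 - 2*x - 5 = 0 has no rational roots; quadratic formula: x = (2 ± √24)/2.
  ⇒ x = 1 - sqrt(6) ≈ -1.4495, 1 + sqrt(6) ≈ 3.4495

f''(x) = 4*(x^3 - 3*x^2 - 15*x + 5)/(x^6 + 15*x^4 + 75*x^2 + 125)
Second-derivative test at each critical point:
  f''(-1.4495) = 0.1943 > 0 → local minimum
  f''(3.4495) = -0.0343 < 0 → local maximum

Critical points: x = 1 - sqrt(6) ≈ -1.4495 (local minimum); x = 1 + sqrt(6) ≈ 3.4495 (local maximum)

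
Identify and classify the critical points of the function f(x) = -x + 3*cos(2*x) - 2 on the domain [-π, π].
f'(x) = -6*sin(2*x) - 1

Solve f'(x) = 0 on [-π, π]:
  f'(x) = 0 ⇔ sin(2*x) = -1/6, i.e. 2*x = arcsin(-1/6) + 2nπ or 2*x = π − arcsin(-1/6) + 2nπ; keep the solutions lying in [-π, π].
  ⇒ x = -pi/2 + asin(1/6)/2 ≈ -1.4871, -asin(1/6)/2 ≈ -0.0837, asin(1/6)/2 + pi/2 ≈ 1.6545, pi - asin(1/6)/2 ≈ 3.0579

f''(x) = -12*cos(2*x)
Second-derivative test at each critical point:
  f''(-1.4871) = 11.8322 > 0 → local minimum
  f''(-0.0837) = -11.8322 < 0 → local maximum
  f''(1.6545) = 11.8322 > 0 → local minimum
  f''(3.0579) = -11.8322 < 0 → local maximum

Critical points: x = -pi/2 + asin(1/6)/2 ≈ -1.4871 (local minimum); x = -asin(1/6)/2 ≈ -0.0837 (local maximum); x = asin(1/6)/2 + pi/2 ≈ 1.6545 (local minimum); x = pi - asin(1/6)/2 ≈ 3.0579 (local maximum)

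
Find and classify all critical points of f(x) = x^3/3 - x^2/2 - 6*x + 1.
f'(x) = x^2 - x - 6

Solve f'(x) = 0:
  Factor: x^2 - x - 6 = (x - 3)*(x + 2) = 0.
  ⇒ x = -2, 3

f''(x) = 2*x - 1
Second-derivative test at each critical point:
  f''(-2) = -5 < 0 → local maximum
  f''(3) = 5 > 0 → local minimum

Critical points: x = -2 (local maximum); x = 3 (local minimum)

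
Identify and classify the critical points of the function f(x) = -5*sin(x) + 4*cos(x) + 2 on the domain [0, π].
f'(x) = -4*sin(x) - 5*cos(x)

Solve f'(x) = 0 on [0, π]:
  f'(x) = 0 ⇔ -5*cos(x) = 4*sin(x) ⇔ tan(x) = -5/4, i.e. x = arctan(-5/4) + nπ; keep the solutions lying in [0, π].
  ⇒ x = pi - atan(5/4) ≈ 2.2455

f''(x) = 5*sin(x) - 4*cos(x)
Second-derivative test at each critical point:
  f''(2.2455) = 6.4031 > 0 → local minimum

Critical points: x = pi - atan(5/4) ≈ 2.2455 (local minimum)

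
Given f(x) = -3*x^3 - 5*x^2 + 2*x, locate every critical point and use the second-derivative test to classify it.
f'(x) = -9*x^2 - 10*x + 2

Solve f'(x) = 0:
  9*x^2 + 10*x - 2 = 0 has no rational roots; quadratic formula: x = (-10 ± √172)/18.
  ⇒ x = -sqrt(43)/9 - 5/9 ≈ -1.2842, -5/9 + sqrt(43)/9 ≈ 0.1730

f''(x) = -18*x - 10
Second-derivative test at each critical point:
  f''(-1.2842) = 13.1149 > 0 → local minimum
  f''(0.1730) = -13.1149 < 0 → local maximum

Critical points: x = -sqrt(43)/9 - 5/9 ≈ -1.2842 (local minimum); x = -5/9 + sqrt(43)/9 ≈ 0.1730 (local maximum)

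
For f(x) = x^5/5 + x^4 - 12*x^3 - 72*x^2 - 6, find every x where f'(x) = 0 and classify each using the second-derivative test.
f'(x) = x*(x^3 + 4*x^2 - 36*x - 144)

Solve f'(x) = 0:
  Factor: x^4 + 4*x^3 - 36*x^2 - 144*x = x*(x - 6)*(x + 4)*(x + 6) = 0.
  ⇒ x = -6, -4, 0, 6

f''(x) = 4*x^3 + 12*x^2 - 72*x - 144
Second-derivative test at each critical point:
  f''(-6) = -144 < 0 → local maximum
  f''(-4) = 80 > 0 → local minimum
  f''(0) = -144 < 0 → local maximum
  f''(6) = 720 > 0 → local minimum

Critical points: x = -6 (local maximum); x = -4 (local minimum); x = 0 (local maximum); x = 6 (local minimum)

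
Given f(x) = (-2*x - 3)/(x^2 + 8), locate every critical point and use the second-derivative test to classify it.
f'(x) = 2*(x^2 + 3*x - 8)/(x^4 + 16*x^2 + 64)

Solve f'(x) = 0:
  f'(x) = 2*(x^2 + 3*x - 8)/(x^2 + 8)^2; the denominator is positive wherever f is defined, so f'(x) = 0 ⇔ 2*x^2 + 6*x - 16 = 0.
  Factor: 2*x^2 + 6*x - 16 = 2*(x^2 + 3*x - 8); x^2 + 3*x - 8 = 0 has no rational roots; quadratic formula: x = (-3 ± √41)/2.
  ⇒ x = -sqrt(41)/2 - 3/2 ≈ -4.7016, -3/2 + sqrt(41)/2 ≈ 1.7016

f''(x) = 2*(-4*x^2*(2*x + 3) + 3*(2*x + 1)*(x^2 + 8))/(x^2 + 8)^3
Second-derivative test at each critical point:
  f''(-4.7016) = -0.0141 < 0 → local maximum
  f''(1.7016) = 0.1079 > 0 → local minimum

Critical points: x = -sqrt(41)/2 - 3/2 ≈ -4.7016 (local maximum); x = -3/2 + sqrt(41)/2 ≈ 1.7016 (local minimum)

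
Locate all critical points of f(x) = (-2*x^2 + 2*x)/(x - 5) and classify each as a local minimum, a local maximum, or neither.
f'(x) = 2*(-x^2 + 10*x - 5)/(x^2 - 10*x + 25)

Solve f'(x) = 0:
  f'(x) = -2*(x^2 - 10*x + 5)/(x - 5)^2; the denominator is positive wherever f is defined, so f'(x) = 0 ⇔ -2*x^2 + 20*x - 10 = 0.
  Factor: -2*x^2 + 20*x - 10 = -2*(x^2 - 10*x + 5); x^2 - 10*x + 5 = 0 has no rational roots; quadratic formula: x = (10 ± √80)/2.
  ⇒ x = 5 - 2*sqrt(5) ≈ 0.5279, 2*sqrt(5) + 5 ≈ 9.4721

f''(x) = -80/(x^3 - 15*x^2 + 75*x - 125)
Second-derivative test at each critical point:
  f''(0.5279) = 0.8944 > 0 → local minimum
  f''(9.4721) = -0.8944 < 0 → local maximum

Critical points: x = 5 - 2*sqrt(5) ≈ 0.5279 (local minimum); x = 2*sqrt(5) + 5 ≈ 9.4721 (local maximum)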